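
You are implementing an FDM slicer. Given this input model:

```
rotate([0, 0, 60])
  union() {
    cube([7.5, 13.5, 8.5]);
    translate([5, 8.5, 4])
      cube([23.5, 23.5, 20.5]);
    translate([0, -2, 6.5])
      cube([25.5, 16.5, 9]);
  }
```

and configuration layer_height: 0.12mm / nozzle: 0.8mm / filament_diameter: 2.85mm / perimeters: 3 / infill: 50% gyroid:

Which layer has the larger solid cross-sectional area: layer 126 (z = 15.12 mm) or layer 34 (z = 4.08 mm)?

layer 126 (z = 15.12 mm)

Layer 126 (z = 15.12): the cube is absent (z outside [0, 8.5]); the 23.5×23.5 cube at (5, 8.5) contributes its full rectangle (area 552.25 mm²); the cube at (0, -2) (footprint 25.5×16.5) is included at this height (area 420.75 mm²); Merging all regions: the regions partially overlap — summed areas 973.00 mm² minus the doubly-counted overlap 123.00 mm² gives 850.00 mm² — area = 850.00 mm²; (whole slice rotated 60° about Z — lengths, areas and connectivity unchanged). So its area = 850.00 mm². Layer 34 (z = 4.08): the cube is present — its section is the full 7.5×13.5 rectangle (area 101.25 mm²); the cube at (5, 8.5) (footprint 23.5×23.5) is included at this height (area 552.25 mm²); the cube at (0, -2) does not reach this height (z outside [6.5, 15.5]); Merging all regions: the regions partially overlap — summed areas 653.50 mm² minus the doubly-counted overlap 12.50 mm² gives 641.00 mm² — area = 641.00 mm²; (whole slice rotated 60° about Z — lengths, areas and connectivity unchanged). So its area = 641.00 mm². Layer 126 is larger (850.00 vs 641.00 mm²).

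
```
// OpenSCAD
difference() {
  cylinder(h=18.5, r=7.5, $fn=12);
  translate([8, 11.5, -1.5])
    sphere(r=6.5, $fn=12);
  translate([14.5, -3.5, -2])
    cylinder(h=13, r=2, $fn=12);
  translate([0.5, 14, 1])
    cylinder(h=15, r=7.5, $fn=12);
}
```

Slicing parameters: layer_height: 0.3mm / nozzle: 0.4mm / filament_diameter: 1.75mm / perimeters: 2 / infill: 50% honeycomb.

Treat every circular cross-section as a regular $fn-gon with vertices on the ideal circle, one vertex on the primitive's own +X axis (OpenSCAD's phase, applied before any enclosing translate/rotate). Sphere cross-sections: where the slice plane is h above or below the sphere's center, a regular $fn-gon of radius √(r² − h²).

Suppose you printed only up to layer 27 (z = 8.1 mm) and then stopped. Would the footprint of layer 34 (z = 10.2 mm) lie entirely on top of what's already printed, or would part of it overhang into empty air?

Compare the two slices. At z = 8.1: the cylinder: section is a regular 12-gon, circumradius r=7.5 (area = (12/2)·7.500²·sin(360°/12) = 168.75 mm²); the sphere at (8, 11.5) does not reach this height (|z−center|=9.600 > r=6.5); the r=2 cylinder at (14.5, -3.5) contributes a regular 12-gon of circumradius 2 (area = (12/2)·2.000²·sin(360°/12) = 12.00 mm²); the r=7.5 cylinder at (0.5, 14) contributes a regular 12-gon of circumradius 7.5 (area = (12/2)·7.500²·sin(360°/12) = 168.75 mm²); Taking the first minus the rest: starting from the r=7.5 cylinder (168.75 mm²), the r=2 cylinder at (14.5, -3.5) misses the remaining region (no effect); the r=7.5 cylinder at (0.5, 14) partially overlaps it — only the 1.83 mm² overlap (of its 168.75 mm²) is removed, clipping the outline — area = 166.92 mm². At z = 10.2: the r=7.5 cylinder contributes a regular 12-gon of circumradius 7.5 (area = (12/2)·7.500²·sin(360°/12) = 168.75 mm²); the sphere at (8, 11.5) is absent (|z−center|=11.700 > r=6.5); the r=2 cylinder at (14.5, -3.5) contributes a regular 12-gon of circumradius 2 (area = (12/2)·2.000²·sin(360°/12) = 12.00 mm²); the r=7.5 cylinder at (0.5, 14) gives a regular 12-gon of circumradius 7.5 (constant along its height) (area = (12/2)·7.500²·sin(360°/12) = 168.75 mm²); After the difference (first − rest): starting from the r=7.5 cylinder (168.75 mm²), the r=2 cylinder at (14.5, -3.5) misses the remaining region (no effect); the r=7.5 cylinder at (0.5, 14) partially overlaps it — only the 1.83 mm² overlap (of its 168.75 mm²) is removed, clipping the outline — area = 166.92 mm². Checking containment: the cross-section at z = 10.2 is a subset of the cross-section at z = 8.1.

entirely on top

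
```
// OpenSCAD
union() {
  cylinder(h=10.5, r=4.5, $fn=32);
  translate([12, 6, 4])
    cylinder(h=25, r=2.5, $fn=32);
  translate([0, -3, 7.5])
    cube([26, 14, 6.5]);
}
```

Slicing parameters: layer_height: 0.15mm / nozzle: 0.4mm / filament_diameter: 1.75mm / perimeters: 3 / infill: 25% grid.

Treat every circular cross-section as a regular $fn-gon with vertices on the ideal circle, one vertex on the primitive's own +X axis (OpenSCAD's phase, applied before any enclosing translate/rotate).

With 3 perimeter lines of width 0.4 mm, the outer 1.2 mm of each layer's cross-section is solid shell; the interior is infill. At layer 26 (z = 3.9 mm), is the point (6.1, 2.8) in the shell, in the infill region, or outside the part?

outside

At z = 3.9 mm: the r=4.5 cylinder contributes a regular 32-gon of circumradius 4.5; the cylinder at (12, 6) does not reach this height (z outside [4, 29]); the cube at (0, -3) is not intersected at this z (z outside [7.5, 14]); Taking the union: only the r=4.5 cylinder is present, so the union is just that shape — 1 connected region. Overall, the cross-section is a single solid region. The nearest boundary edge runs (4.16, 1.72)→(3.74, 2.50); distance from the point to it = 2.22 mm. The point is not inside any of the regions above, so it lies outside the cross-section (2.22 mm from the nearest boundary).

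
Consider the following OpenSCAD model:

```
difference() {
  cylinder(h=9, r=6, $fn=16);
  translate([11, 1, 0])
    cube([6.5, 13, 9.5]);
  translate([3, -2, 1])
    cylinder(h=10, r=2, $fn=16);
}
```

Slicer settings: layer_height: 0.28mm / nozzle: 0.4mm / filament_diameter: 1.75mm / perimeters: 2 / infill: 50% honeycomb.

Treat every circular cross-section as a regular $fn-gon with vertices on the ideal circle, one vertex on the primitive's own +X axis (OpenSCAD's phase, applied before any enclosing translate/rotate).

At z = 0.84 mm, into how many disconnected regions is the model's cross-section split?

1

At z = 0.84 mm: the r=6 cylinder contributes a regular 16-gon of circumradius 6; the cube at (11, 1) (footprint 6.5×13) is included at this height; the cylinder at (3, -2) is not intersected at this z (z outside [1, 11]); Subtracting the remaining from the first: starting from the r=6 cylinder, the 6.5×13 cube at (11, 1) misses the remaining region (no effect) — 1 connected region. The result has 1 disconnected region.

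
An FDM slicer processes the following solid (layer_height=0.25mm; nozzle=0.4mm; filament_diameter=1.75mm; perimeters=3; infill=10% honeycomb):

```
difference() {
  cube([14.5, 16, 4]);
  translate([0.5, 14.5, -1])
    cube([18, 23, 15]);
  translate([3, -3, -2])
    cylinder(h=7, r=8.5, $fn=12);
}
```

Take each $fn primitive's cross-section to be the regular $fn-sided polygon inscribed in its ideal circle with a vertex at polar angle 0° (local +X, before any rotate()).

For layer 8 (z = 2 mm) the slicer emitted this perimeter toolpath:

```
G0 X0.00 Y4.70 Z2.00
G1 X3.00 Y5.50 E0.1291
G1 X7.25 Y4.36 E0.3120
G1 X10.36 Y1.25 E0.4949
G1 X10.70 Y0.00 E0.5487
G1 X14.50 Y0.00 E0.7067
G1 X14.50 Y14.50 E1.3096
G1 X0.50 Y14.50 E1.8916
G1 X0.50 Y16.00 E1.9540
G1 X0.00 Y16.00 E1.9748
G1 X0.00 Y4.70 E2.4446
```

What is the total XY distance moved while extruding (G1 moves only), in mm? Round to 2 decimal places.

Sum the Euclidean lengths of each G1 segment: total = 58.80 mm.

58.80 mm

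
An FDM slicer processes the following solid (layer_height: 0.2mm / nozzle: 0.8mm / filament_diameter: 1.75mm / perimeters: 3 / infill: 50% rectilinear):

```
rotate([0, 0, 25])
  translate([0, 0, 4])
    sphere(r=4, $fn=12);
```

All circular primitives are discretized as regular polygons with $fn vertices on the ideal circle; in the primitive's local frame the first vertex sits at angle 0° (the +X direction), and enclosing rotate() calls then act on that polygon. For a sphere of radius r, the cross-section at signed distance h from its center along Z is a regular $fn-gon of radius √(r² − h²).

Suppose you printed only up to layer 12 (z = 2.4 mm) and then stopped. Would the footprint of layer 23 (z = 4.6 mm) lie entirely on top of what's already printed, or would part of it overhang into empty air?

part overhangs

Compare the two slices. At z = 2.4: the r=4 sphere contributes a regular 12-gon of circumradius √(4²−1.6²) = 3.666 (area = (12/2)·3.666²·sin(360°/12) = 40.32 mm²); (whole slice rotated 25° about Z — lengths, areas and connectivity unchanged). At z = 4.6: the r=4 sphere slices to a regular 12-gon of circumradius 3.955 (√(r²−h²) with h=0.6 from center) (area = (12/2)·3.955²·sin(360°/12) = 46.92 mm²); (rotated 25° about Z; rotation is an isometry so areas/perimeters/island counts are preserved). Checking containment: at z = 4.6 the cross-section extends beyond the z = 2.4 cross-section by about 6.60 mm².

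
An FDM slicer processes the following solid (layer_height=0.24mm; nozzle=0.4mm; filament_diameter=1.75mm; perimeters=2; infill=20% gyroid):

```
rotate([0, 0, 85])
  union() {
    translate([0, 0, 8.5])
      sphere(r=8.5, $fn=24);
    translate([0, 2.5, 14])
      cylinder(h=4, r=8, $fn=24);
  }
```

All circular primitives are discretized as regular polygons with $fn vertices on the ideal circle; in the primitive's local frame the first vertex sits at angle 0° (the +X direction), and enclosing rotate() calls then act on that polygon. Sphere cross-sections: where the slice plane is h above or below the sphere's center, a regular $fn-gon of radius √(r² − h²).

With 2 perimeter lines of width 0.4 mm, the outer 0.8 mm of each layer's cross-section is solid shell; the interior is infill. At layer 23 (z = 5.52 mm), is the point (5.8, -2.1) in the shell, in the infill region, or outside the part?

infill

At z = 5.52 mm: the r=8.5 sphere slices to a regular 24-gon of circumradius 7.961 (√(r²−h²) with h=2.98 from center); the cylinder at (0, 2.5) is absent (z outside [14, 18]); Combining (union): only the r=8.5 sphere is present, so the union is just that shape — 1 connected region; (whole slice rotated 85° about Z — lengths, areas and connectivity unchanged). Overall, the cross-section is a single solid region. Undo the 85° rotation: the query point maps to (-1.587, -5.961) in the un-rotated model frame. The nearest boundary edge runs (-2.06, -7.69)→(-0.00, -7.96); distance from the point to it = 1.78 mm. The point is inside the cross-section and 1.78 mm from the nearest boundary — more than the 0.8 mm shell width (2 × 0.4), so it's in the infill interior.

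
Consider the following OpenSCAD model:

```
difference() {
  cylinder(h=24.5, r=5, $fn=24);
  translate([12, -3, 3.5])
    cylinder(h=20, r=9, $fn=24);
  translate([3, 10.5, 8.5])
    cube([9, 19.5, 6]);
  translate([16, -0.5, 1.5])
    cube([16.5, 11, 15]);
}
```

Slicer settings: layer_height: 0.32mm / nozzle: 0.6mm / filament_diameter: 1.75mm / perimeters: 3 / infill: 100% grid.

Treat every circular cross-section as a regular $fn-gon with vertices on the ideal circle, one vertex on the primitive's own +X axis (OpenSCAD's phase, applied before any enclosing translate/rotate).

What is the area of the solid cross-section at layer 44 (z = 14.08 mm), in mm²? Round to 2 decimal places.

71.27 mm²

At z = 14.08 mm: the r=5 cylinder contributes a regular 24-gon of circumradius 5 (area = (24/2)·5.000²·sin(360°/24) = 77.65 mm²); the cylinder at (12, -3): section is a regular 24-gon, circumradius r=9 (area = (24/2)·9.000²·sin(360°/24) = 251.57 mm²); the cube at (3, 10.5) is present — its section is the full 9×19.5 rectangle (area 175.50 mm²); the cube at (16, -0.5) is present — its section is the full 16.5×11 rectangle (area 181.50 mm²); After the difference (first − rest): starting from the r=5 cylinder (77.65 mm²), the r=9 cylinder at (12, -3) partially overlaps it — only the 6.38 mm² overlap (of its 251.57 mm²) is removed, clipping the outline; the 9×19.5 cube at (3, 10.5) misses the remaining region (no effect); the 16.5×11 cube at (16, -0.5) misses the remaining region (no effect) — area = 71.27 mm². Overall, the cross-section is a single solid region. Net area = 71.27 mm².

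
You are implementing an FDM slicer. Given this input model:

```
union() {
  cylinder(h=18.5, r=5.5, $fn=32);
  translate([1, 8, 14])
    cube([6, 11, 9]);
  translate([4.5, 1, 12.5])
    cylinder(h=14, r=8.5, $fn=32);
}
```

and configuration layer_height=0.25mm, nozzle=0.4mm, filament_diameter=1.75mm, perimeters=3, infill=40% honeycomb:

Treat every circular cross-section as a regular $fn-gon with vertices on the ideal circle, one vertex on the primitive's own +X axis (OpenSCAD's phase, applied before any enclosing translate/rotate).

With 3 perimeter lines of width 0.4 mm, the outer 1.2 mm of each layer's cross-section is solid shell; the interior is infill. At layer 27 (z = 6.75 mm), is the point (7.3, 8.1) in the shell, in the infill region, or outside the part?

outside

At z = 6.75 mm: the r=5.5 cylinder gives a regular 32-gon of circumradius 5.5 (constant along its height); the cube at (1, 8) does not reach this height (z outside [14, 23]); the cylinder at (4.5, 1) is absent (z outside [12.5, 26.5]); Combining (union): only the r=5.5 cylinder is present, so the union is just that shape — 1 connected region. Overall, the cross-section is a single solid region. The nearest boundary edge runs (3.89, 3.89)→(3.06, 4.57); distance from the point to it = 5.42 mm. The point is not inside any of the regions above, so it lies outside the cross-section (5.42 mm from the nearest boundary).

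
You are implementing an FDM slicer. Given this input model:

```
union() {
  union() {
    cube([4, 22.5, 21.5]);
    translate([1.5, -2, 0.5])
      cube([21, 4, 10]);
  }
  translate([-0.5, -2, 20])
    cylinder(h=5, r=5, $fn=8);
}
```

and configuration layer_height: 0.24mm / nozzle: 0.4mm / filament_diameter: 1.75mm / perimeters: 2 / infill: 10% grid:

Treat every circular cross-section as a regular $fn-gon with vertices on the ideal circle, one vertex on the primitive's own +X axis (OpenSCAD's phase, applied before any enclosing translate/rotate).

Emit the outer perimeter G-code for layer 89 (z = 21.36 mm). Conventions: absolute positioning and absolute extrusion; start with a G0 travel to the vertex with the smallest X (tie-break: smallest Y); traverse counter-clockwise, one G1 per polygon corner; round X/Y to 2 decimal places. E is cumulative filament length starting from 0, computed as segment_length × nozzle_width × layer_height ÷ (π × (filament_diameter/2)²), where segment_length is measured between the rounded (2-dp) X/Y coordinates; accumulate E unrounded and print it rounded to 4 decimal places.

At z = 21.36 mm: the 4×22.5 cube contributes its full rectangle; the cube at (1.5, -2) is not intersected at this z (z outside [0.5, 10.5]); Taking the union: only the 4×22.5 cube is present, so the union is just that shape — 1 connected region; the r=5 cylinder at (-0.5, -2) contributes a regular 8-gon of circumradius 5; Merging all regions: the regions partially overlap (shared area 7.06 mm²), so overlapping operands fuse into one piece — 1 connected region. The outline is a single polygon with 12 vertices. Extrusion per mm of travel: 0.4 × 0.24 / (π × 0.875²) = 0.039912. Accumulating E over each segment gives final E = 2.8826.

G0 X-5.50 Y-2.00 Z21.36
G1 X-4.04 Y-5.54 E0.1528
G1 X-0.50 Y-7.00 E0.3057
G1 X3.04 Y-5.54 E0.4585
G1 X4.50 Y-2.00 E0.6113
G1 X3.67 Y0.00 E0.6978
G1 X4.00 Y0.00 E0.7109
G1 X4.00 Y22.50 E1.6090
G1 X0.00 Y22.50 E1.7686
G1 X0.00 Y2.79 E2.5553
G1 X-0.50 Y3.00 E2.5769
G1 X-4.04 Y1.54 E2.7298
G1 X-5.50 Y-2.00 E2.8826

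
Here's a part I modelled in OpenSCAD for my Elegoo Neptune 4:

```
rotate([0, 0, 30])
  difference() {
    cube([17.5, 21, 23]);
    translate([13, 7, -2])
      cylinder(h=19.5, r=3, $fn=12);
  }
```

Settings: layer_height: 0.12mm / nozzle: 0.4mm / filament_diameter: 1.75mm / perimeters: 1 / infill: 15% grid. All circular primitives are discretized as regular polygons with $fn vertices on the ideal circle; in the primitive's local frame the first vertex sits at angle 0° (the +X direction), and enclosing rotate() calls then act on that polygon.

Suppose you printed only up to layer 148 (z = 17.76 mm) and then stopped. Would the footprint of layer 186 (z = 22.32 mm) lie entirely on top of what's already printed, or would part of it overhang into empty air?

entirely on top

Compare the two slices. At z = 17.76: the 17.5×21 cube contributes its full rectangle (area 367.50 mm²); the cylinder at (13, 7) is absent (z outside [-2, 17.5]); After the difference (first − rest): none of the subtracted shapes is present at this height, so the 17.5×21 cube is unchanged — area = 367.50 mm²; (whole slice rotated 30° about Z — lengths, areas and connectivity unchanged). At z = 22.32: the cube is present — its section is the full 17.5×21 rectangle (area 367.50 mm²); the cylinder at (13, 7) is not intersected at this z (z outside [-2, 17.5]); Subtracting the remaining from the first: none of the subtracted shapes is present at this height, so the 17.5×21 cube is unchanged — area = 367.50 mm²; (whole slice rotated 30° about Z — lengths, areas and connectivity unchanged). Checking containment: the cross-section at z = 22.32 is a subset of the cross-section at z = 17.76.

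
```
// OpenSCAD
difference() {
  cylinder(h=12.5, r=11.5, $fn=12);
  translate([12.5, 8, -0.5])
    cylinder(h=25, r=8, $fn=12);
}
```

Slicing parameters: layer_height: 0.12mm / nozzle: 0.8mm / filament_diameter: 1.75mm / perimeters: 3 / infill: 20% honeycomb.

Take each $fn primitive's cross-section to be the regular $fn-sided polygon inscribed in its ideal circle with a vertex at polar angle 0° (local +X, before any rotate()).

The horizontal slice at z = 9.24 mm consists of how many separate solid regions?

1

At z = 9.24 mm: the r=11.5 cylinder contributes a regular 12-gon of circumradius 11.5; the r=8 cylinder at (12.5, 8) contributes a regular 12-gon of circumradius 8; After the difference (first − rest): starting from the r=11.5 cylinder, the r=8 cylinder at (12.5, 8) partially overlaps it — only the 33.64 mm² overlap (of its 192.00 mm²) is removed, clipping the outline — 1 connected region. The result has 1 disconnected region.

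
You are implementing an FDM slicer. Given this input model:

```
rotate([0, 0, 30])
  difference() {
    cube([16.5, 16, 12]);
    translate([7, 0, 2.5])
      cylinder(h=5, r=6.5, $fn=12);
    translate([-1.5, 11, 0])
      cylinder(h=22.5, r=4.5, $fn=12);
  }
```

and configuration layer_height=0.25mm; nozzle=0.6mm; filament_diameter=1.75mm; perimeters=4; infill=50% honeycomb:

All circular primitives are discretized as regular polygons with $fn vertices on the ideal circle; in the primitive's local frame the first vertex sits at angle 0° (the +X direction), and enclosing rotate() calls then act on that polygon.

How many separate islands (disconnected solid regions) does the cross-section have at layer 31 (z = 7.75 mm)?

At z = 7.75 mm: the 16.5×16 cube contributes its full rectangle; the cylinder at (7, 0) does not reach this height (z outside [2.5, 7.5]); the r=4.5 cylinder at (-1.5, 11) contributes a regular 12-gon of circumradius 4.5; After the difference (first − rest): starting from the 16.5×16 cube, the r=4.5 cylinder at (-1.5, 11) partially overlaps it — only the 17.48 mm² overlap (of its 60.75 mm²) is removed, clipping the outline — 1 connected region; (whole slice rotated 30° about Z — lengths, areas and connectivity unchanged). Overall, the cross-section is a single solid region. Island count = 1.

1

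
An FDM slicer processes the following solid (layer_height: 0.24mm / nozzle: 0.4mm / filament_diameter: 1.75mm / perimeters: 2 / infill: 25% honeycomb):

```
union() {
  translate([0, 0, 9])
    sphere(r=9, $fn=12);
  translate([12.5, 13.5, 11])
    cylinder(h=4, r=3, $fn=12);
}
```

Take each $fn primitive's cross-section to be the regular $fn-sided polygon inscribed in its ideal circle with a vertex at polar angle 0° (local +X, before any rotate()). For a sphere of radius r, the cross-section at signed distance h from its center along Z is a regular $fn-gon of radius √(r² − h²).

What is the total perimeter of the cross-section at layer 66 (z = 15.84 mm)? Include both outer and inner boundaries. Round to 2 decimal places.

36.33 mm

At z = 15.84 mm: the r=9 sphere slices to a regular 12-gon of circumradius 5.849 (√(r²−h²) with h=6.84 from center) (perimeter = 2·12·5.849·sin(180°/12) = 36.33 mm); the cylinder at (12.5, 13.5) is absent (z outside [11, 15]); Merging all regions: only the r=9 sphere is present, so the union is just that shape — boundary = 36.33 mm. Overall, the cross-section is a single solid region. Total boundary length (outer) = 36.33 mm.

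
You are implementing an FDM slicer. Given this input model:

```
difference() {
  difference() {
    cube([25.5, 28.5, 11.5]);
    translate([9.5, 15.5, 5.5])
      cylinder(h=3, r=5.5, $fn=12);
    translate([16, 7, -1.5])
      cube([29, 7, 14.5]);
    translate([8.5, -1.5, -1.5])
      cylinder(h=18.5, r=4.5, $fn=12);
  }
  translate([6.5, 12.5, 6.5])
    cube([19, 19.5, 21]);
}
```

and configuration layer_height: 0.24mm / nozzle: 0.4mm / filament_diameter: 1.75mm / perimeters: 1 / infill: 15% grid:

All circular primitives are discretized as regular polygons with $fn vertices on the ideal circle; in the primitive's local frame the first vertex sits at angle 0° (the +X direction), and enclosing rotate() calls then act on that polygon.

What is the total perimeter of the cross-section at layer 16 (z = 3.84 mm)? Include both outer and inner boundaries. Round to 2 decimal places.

129.67 mm

At z = 3.84 mm: the 25.5×28.5 cube contributes its full rectangle (perimeter 108.00 mm); the cylinder at (9.5, 15.5) is not intersected at this z (z outside [5.5, 8.5]); the cube at (16, 7) (footprint 29×7) is included at this height (perimeter 72.00 mm); the cylinder at (8.5, -1.5): section is a regular 12-gon, circumradius r=4.5 (perimeter = 2·12·4.500·sin(180°/12) = 27.95 mm); After the difference (first − rest): starting from the 25.5×28.5 cube, the 29×7 cube at (16, 7) partially overlaps it — only the 66.50 mm² overlap (of its 203.00 mm²) is removed, clipping the outline; the r=4.5 cylinder at (8.5, -1.5) partially overlaps it — only the 17.48 mm² overlap (of its 60.75 mm²) is removed, clipping the outline — boundary = 129.67 mm; the cube at (6.5, 12.5) is absent (z outside [6.5, 27.5]); After the difference (first − rest): none of the subtracted shapes is present at this height, so that combined region is unchanged — boundary = 129.67 mm. Overall, the cross-section is a single solid region. Total boundary length (outer) = 129.67 mm.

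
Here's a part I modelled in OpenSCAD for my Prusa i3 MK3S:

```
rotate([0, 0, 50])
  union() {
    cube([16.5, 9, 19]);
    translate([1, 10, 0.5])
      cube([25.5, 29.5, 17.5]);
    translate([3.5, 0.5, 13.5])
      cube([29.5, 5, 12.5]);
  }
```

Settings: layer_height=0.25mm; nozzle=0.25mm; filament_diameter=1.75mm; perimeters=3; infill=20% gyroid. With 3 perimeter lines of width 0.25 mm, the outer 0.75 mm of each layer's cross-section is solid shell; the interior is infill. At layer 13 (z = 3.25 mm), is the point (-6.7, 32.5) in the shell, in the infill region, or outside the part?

At z = 3.25 mm: the cube is present — its section is the full 16.5×9 rectangle; the cube at (1, 10) is present — its section is the full 25.5×29.5 rectangle; the cube at (3.5, 0.5) is absent (z outside [13.5, 26]); Merging all regions: the 2 present regions are separate (no shared area or edge), so areas and boundary lengths simply add and each stays a separate island — 2 connected regions; (rotated 50° about Z; rotation is an isometry so areas/perimeters/island counts are preserved). Overall, the cross-section has 2 separate islands. Undo the 50° rotation: the query point maps to (20.590, 26.023) in the un-rotated model frame. The nearest boundary edge runs (26.50, 39.50)→(26.50, 10.00); distance from the point to it = 5.91 mm. (Shell/infill is judged within the island containing the point — the largest one.) The point is inside the cross-section and 5.91 mm from the nearest boundary — more than the 0.75 mm shell width (3 × 0.25), so it's in the infill interior.

infill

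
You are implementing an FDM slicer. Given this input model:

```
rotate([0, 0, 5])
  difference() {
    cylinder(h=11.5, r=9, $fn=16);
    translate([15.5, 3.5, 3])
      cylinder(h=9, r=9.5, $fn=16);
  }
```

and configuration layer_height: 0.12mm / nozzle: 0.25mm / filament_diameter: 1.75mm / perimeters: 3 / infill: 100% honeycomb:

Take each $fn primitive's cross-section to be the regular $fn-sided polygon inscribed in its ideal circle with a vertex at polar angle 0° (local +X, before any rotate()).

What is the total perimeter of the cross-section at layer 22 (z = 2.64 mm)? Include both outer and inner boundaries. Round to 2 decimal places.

56.19 mm

At z = 2.64 mm: the cylinder: section is a regular 16-gon, circumradius r=9 (perimeter = 2·16·9.000·sin(180°/16) = 56.19 mm); the cylinder at (15.5, 3.5) is not intersected at this z (z outside [3, 12]); After the difference (first − rest): none of the subtracted shapes is present at this height, so the r=9 cylinder is unchanged — boundary = 56.19 mm; (rotated 5° about Z; rotation is an isometry so areas/perimeters/island counts are preserved). Overall, the cross-section is a single solid region. Total boundary length (outer) = 56.19 mm.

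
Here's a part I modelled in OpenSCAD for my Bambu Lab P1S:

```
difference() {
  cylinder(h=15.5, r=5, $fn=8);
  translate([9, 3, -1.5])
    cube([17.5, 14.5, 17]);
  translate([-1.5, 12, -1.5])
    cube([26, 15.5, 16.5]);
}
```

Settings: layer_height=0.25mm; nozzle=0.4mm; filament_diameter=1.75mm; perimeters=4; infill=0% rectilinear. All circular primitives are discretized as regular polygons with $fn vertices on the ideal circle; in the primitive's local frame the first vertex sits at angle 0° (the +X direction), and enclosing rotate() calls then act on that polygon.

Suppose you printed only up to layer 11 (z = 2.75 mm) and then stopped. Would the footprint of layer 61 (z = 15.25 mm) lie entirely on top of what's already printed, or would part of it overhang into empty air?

entirely on top

Compare the two slices. At z = 2.75: the r=5 cylinder gives a regular 8-gon of circumradius 5 (constant along its height) (area = (8/2)·5.000²·sin(360°/8) = 70.71 mm²); the 17.5×14.5 cube at (9, 3) contributes its full rectangle (area 253.75 mm²); the 26×15.5 cube at (-1.5, 12) contributes its full rectangle (area 403.00 mm²); Subtracting the remaining from the first: starting from the r=5 cylinder (70.71 mm²), the 17.5×14.5 cube at (9, 3) misses the remaining region (no effect); the 26×15.5 cube at (-1.5, 12) misses the remaining region (no effect) — area = 70.71 mm². At z = 15.25: the cylinder: section is a regular 8-gon, circumradius r=5 (area = (8/2)·5.000²·sin(360°/8) = 70.71 mm²); the cube at (9, 3) is present — its section is the full 17.5×14.5 rectangle (area 253.75 mm²); the cube at (-1.5, 12) is absent (z outside [-1.5, 15]); Subtracting the remaining from the first: starting from the r=5 cylinder (70.71 mm²), the 17.5×14.5 cube at (9, 3) misses the remaining region (no effect) — area = 70.71 mm². Checking containment: the cross-section at z = 15.25 is a subset of the cross-section at z = 2.75.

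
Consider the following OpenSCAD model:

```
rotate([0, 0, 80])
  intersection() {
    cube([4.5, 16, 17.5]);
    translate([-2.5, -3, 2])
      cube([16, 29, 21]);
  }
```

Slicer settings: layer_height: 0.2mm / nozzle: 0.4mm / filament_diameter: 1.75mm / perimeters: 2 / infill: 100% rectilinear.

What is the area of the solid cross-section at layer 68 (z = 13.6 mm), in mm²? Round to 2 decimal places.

At z = 13.6 mm: the cube is present — its section is the full 4.5×16 rectangle (area 72.00 mm²); the 16×29 cube at (-2.5, -3) contributes its full rectangle (area 464.00 mm²); Keeping only the common overlap: the 4.5×16 cube lies inside the 16×29 cube at (-2.5, -3), so it is kept whole — area = 72.00 mm²; (whole slice rotated 80° about Z — lengths, areas and connectivity unchanged). Overall, the cross-section is a single solid region. Net area = 72.00 mm².

72.00 mm²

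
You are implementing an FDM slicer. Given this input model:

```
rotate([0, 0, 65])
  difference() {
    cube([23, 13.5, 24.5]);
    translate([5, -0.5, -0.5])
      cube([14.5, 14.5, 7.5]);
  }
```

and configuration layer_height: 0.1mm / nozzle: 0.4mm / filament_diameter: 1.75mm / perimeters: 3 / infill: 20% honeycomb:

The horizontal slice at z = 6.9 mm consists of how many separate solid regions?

At z = 6.9 mm: the cube (footprint 23×13.5) is included at this height; the cube at (5, -0.5) is present — its section is the full 14.5×14.5 rectangle; Subtracting the remaining from the first: starting from the 23×13.5 cube, the 14.5×14.5 cube at (5, -0.5) partially overlaps it — only the 195.75 mm² overlap (of its 210.25 mm²) is removed, clipping the outline — 2 connected regions; (rotated 65° about Z; rotation is an isometry so areas/perimeters/island counts are preserved). The result has 2 disconnected regions.

2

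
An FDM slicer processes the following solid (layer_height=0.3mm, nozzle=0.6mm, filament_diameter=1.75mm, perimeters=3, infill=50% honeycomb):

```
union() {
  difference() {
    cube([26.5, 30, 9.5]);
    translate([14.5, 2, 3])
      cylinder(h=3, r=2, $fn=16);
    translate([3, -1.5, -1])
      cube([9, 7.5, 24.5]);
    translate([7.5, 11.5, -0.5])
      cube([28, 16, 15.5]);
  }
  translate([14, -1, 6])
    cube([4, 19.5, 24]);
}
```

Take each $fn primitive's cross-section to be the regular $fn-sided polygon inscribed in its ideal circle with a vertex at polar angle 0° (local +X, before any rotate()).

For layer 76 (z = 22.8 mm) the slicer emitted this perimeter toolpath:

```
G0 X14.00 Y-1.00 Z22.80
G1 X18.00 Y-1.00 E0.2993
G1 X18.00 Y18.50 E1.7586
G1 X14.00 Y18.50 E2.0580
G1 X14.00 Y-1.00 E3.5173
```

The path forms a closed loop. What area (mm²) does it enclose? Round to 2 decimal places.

78.00 mm²

Apply the shoelace formula to the sequence of (X, Y) vertices; enclosed area = 78.00 mm².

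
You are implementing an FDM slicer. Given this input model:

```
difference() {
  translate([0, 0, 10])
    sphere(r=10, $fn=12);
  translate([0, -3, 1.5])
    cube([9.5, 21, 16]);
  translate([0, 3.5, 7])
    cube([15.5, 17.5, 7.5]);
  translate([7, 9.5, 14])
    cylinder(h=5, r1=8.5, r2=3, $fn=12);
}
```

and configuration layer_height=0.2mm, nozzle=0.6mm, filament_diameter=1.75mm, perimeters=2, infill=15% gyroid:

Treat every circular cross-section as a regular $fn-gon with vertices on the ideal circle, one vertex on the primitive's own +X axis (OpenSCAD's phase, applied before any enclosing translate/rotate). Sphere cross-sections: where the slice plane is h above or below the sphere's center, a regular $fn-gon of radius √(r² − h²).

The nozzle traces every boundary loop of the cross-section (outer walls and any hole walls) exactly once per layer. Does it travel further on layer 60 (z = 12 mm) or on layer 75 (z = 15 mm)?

layer 60 (z = 12 mm)

Layer 60 (z = 12): the r=10 sphere contributes a regular 12-gon of circumradius √(10²−2²) = 9.798 (perimeter = 2·12·9.798·sin(180°/12) = 60.86 mm); the cube at (0, -3) (footprint 9.5×21) is included at this height (perimeter 61.00 mm); the 15.5×17.5 cube at (0, 3.5) contributes its full rectangle (perimeter 66.00 mm); the cone at (7, 9.5) is not intersected at this z (z outside [14, 19]); Taking the first minus the rest: starting from the r=10 sphere, the 9.5×21 cube at (0, -3) partially overlaps it — only the 99.86 mm² overlap (of its 199.50 mm²) is removed, clipping the outline; the 15.5×17.5 cube at (0, 3.5) misses the remaining region (no effect) — boundary = 68.86 mm. So its perimeter = 68.86 mm. Layer 75 (z = 15): the sphere: section is a regular 12-gon, circumradius = √(r²−h²) = √(10²−5²) = 8.660 (perimeter = 2·12·8.660·sin(180°/12) = 53.79 mm); the cube at (0, -3) (footprint 9.5×21) is included at this height (perimeter 61.00 mm); the cube at (0, 3.5) is absent (z outside [7, 14.5]); the cone at (7, 9.5) (r1=8.5→r2=3) has section circumradius 7.400 here — a regular 12-gon (perimeter = 2·12·7.400·sin(180°/12) = 45.97 mm); Subtracting the remaining from the first: starting from the r=10 sphere, the 9.5×21 cube at (0, -3) partially overlaps it — only the 81.02 mm² overlap (of its 199.50 mm²) is removed, clipping the outline; the cone at (7, 9.5) partially overlaps it — only the 0.05 mm² overlap (of its 164.28 mm²) is removed, clipping the outline — boundary = 56.57 mm. So its perimeter = 56.57 mm. Layer 60 is larger (68.86 vs 56.57 mm).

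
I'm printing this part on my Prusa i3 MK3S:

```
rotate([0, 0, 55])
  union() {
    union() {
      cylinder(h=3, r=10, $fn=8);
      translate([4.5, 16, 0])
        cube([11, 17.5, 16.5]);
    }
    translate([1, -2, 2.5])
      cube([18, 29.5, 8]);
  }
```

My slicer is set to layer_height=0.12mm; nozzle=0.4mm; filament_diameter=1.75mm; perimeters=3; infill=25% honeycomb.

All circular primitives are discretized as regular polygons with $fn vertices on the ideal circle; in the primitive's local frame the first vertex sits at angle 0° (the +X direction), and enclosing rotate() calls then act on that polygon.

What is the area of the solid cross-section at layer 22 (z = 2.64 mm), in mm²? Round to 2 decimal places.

At z = 2.64 mm: the r=10 cylinder contributes a regular 8-gon of circumradius 10 (area = (8/2)·10.000²·sin(360°/8) = 282.84 mm²); the cube at (4.5, 16) (footprint 11×17.5) is included at this height (area 192.50 mm²); Taking the union: the 2 present regions are separate (no shared area or edge), so areas and boundary lengths simply add and each stays a separate island — area = 475.34 mm²; the cube at (1, -2) is present — its section is the full 18×29.5 rectangle (area 531.00 mm²); Merging all regions: the regions partially overlap — summed areas 1006.34 mm² minus the doubly-counted overlap 204.59 mm² gives 801.75 mm² — area = 801.75 mm²; (rotated 55° about Z; rotation is an isometry so areas/perimeters/island counts are preserved). Overall, the cross-section is a single solid region. Net area = 801.75 mm².

801.75 mm²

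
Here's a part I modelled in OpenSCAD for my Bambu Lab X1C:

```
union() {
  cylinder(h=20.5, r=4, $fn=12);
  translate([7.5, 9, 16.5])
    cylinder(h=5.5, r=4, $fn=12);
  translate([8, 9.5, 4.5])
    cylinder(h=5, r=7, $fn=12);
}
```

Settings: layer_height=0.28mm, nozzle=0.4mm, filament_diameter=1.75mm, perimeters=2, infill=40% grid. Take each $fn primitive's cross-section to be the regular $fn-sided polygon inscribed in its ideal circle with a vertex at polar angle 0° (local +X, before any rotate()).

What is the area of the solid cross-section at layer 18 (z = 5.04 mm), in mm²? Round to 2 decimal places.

At z = 5.04 mm: the r=4 cylinder gives a regular 12-gon of circumradius 4 (constant along its height) (area = (12/2)·4.000²·sin(360°/12) = 48.00 mm²); the cylinder at (7.5, 9) is absent (z outside [16.5, 22]); the r=7 cylinder at (8, 9.5) contributes a regular 12-gon of circumradius 7 (area = (12/2)·7.000²·sin(360°/12) = 147.00 mm²); Merging all regions: the 2 present regions are separate (no shared area or edge), so areas and boundary lengths simply add and each stays a separate island — area = 195.00 mm². Overall, the cross-section has 2 separate islands. Net area = 195.00 mm².

195.00 mm²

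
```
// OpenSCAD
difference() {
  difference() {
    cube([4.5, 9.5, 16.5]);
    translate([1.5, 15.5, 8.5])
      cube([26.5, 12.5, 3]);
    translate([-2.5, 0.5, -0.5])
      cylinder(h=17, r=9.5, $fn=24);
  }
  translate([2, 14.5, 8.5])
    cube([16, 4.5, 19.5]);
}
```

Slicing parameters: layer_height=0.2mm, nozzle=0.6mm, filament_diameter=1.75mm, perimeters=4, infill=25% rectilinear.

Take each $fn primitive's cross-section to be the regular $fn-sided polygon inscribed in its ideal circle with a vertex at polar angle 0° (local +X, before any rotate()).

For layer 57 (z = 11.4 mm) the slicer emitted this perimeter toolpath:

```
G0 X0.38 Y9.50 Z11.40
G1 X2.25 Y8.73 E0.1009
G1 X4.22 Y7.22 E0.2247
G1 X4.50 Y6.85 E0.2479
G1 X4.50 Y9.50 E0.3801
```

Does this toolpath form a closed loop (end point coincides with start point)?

no

Start point (G0): (0.38, 9.50). End point (last G1): the path does not return to the start — open.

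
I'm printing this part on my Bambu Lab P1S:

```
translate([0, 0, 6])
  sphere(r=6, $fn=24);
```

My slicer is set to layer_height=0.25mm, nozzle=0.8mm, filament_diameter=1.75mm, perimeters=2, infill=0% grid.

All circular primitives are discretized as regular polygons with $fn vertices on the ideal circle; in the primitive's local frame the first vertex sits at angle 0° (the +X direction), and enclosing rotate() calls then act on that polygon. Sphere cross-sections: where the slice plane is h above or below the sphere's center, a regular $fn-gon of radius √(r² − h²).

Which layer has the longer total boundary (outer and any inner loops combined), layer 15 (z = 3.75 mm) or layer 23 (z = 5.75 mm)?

layer 23 (z = 5.75 mm)

Layer 15 (z = 3.75): the sphere: section is a regular 24-gon, circumradius = √(r²−h²) = √(6²−2.25²) = 5.562 (perimeter = 2·24·5.562·sin(180°/24) = 34.85 mm). So its perimeter = 34.85 mm. Layer 23 (z = 5.75): the r=6 sphere contributes a regular 24-gon of circumradius √(6²−0.25²) = 5.995 (perimeter = 2·24·5.995·sin(180°/24) = 37.56 mm). So its perimeter = 37.56 mm. Layer 23 is larger (37.56 vs 34.85 mm).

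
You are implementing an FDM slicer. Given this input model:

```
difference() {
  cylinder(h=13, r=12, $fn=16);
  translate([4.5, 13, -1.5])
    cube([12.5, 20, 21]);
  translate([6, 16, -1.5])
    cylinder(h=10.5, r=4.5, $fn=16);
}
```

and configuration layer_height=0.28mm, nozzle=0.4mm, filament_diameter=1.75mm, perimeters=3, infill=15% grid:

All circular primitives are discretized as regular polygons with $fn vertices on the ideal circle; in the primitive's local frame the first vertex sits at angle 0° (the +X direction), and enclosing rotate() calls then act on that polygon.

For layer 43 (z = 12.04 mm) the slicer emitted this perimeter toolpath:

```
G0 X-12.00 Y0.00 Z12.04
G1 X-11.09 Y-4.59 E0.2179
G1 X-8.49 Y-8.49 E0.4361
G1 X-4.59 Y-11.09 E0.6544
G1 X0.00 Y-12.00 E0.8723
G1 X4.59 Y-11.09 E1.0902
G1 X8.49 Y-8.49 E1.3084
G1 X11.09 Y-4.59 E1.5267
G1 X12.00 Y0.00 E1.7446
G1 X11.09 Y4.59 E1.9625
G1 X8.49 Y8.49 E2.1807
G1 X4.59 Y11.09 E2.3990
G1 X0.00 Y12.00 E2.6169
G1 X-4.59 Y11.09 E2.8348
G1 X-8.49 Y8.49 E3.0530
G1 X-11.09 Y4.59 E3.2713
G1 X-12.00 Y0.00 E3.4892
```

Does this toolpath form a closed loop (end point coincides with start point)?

yes

Start point (G0): (-12.00, 0.00). End point (last G1): the path returns to the start — closed.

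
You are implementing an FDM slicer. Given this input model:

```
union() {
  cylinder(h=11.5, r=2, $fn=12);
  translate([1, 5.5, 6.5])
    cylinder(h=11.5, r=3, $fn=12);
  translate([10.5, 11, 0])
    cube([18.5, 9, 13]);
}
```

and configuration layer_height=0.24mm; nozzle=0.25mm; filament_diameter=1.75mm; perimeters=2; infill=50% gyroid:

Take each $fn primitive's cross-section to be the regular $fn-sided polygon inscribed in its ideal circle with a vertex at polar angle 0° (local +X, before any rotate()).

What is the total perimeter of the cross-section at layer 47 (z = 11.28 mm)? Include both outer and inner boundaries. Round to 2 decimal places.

86.06 mm

At z = 11.28 mm: the r=2 cylinder contributes a regular 12-gon of circumradius 2 (perimeter = 2·12·2.000·sin(180°/12) = 12.42 mm); the r=3 cylinder at (1, 5.5) contributes a regular 12-gon of circumradius 3 (perimeter = 2·12·3.000·sin(180°/12) = 18.63 mm); the cube at (10.5, 11) (footprint 18.5×9) is included at this height (perimeter 55.00 mm); Taking the union: the 3 present regions are separate (no shared area or edge), so areas and boundary lengths simply add and each stays a separate island — boundary = 86.06 mm. Overall, the cross-section has 3 separate islands. Total boundary length (outer) = 86.06 mm.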